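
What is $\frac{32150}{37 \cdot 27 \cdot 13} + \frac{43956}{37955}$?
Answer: $\frac{1791109822}{492921585} \approx 3.6337$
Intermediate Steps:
$\frac{32150}{37 \cdot 27 \cdot 13} + \frac{43956}{37955} = \frac{32150}{999 \cdot 13} + 43956 \cdot \frac{1}{37955} = \frac{32150}{12987} + \frac{43956}{37955} = \frac{1791109822}{492921585}$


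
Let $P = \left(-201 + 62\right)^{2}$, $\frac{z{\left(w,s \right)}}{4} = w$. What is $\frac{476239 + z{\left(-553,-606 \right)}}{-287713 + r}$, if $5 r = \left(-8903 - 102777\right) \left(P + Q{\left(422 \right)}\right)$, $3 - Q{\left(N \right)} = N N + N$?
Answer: $\frac{474027}{3555201439} \approx 0.00013333$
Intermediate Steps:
$z{\left(w,s \right)} = 4 w$
$Q{\left(N \right)} = 3 - N - N^{2}$ ($Q{\left(N \right)} = 3 - \left(N N + N\right) = 3 - \left(N^{2} + N\right) = 3 - \left(N + N^{2}\right) = 3 - N - N^{2}$)
$P = 19321$ ($P = \left(-139\right)^{2} = 19321$)
$r = 3555489152$ ($r = \frac{\left(-8903 - 102777\right) \left(19321 - 178503\right)}{5} = \frac{\left(-111680\right) \left(19321 - 178503\right)}{5} = \frac{\left(-111680\right) \left(-159182\right)}{5} = \frac{1}{5} \cdot 17777445760 = 3555489152$)
$\frac{476239 + z{\left(-553,-606 \right)}}{-287713 + r} = \frac{476239 + 4 \left(-553\right)}{-287713 + 3555489152} = \frac{476239 - 2212}{3555201439} = 474027 \cdot \frac{1}{3555201439} = \frac{474027}{3555201439}$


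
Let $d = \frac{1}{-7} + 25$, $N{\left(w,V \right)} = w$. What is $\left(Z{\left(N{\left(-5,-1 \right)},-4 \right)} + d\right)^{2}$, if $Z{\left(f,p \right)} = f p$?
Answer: $\frac{98596}{49} \approx 2012.2$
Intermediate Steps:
$d = \frac{174}{7}$ ($d = - \frac{1}{7} + 25 = \frac{174}{7} \approx 24.857$)
$\left(Z{\left(N{\left(-5,-1 \right)},-4 \right)} + d\right)^{2} = \left(\left(-5\right) \left(-4\right) + \frac{174}{7}\right)^{2} = \left(20 + \frac{174}{7}\right)^{2} = \left(\frac{314}{7}\right)^{2} = \frac{98596}{49}$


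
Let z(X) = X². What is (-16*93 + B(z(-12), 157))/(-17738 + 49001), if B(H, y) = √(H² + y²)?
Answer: -496/10421 + √45385/31263 ≈ -0.040782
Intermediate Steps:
(-16*93 + B(z(-12), 157))/(-17738 + 49001) = (-16*93 + √(((-12)²)² + 157²))/(-17738 + 49001) = (-1488 + √(144² + 24649))/31263 = (-1488 + √(20736 + 24649))*(1/31263) = (-1488 + √45385)*(1/31263) = -496/10421 + √45385/31263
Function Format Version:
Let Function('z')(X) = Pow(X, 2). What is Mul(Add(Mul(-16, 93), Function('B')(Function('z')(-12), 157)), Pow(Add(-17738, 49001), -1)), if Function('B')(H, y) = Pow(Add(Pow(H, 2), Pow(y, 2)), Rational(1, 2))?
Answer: Add(Rational(-496, 10421), Mul(Rational(1, 31263), Pow(45385, Rational(1, 2)))) ≈ -0.040782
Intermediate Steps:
Mul(Add(Mul(-16, 93), Function('B')(Function('z')(-12), 157)), Pow(Add(-17738, 49001), -1)) = Mul(Add(Mul(-16, 93), Pow(Add(Pow(Pow(-12, 2), 2), Pow(157, 2)), Rational(1, 2))), Pow(Add(-17738, 49001), -1)) = Mul(Add(-1488, Pow(Add(Pow(144, 2), 24649), Rational(1, 2))), Pow(31263, -1)) = Mul(Add(-1488, Pow(Add(20736, 24649), Rational(1, 2))), Rational(1, 31263)) = Mul(Add(-1488, Pow(45385, Rational(1, 2))), Rational(1, 31263)) = Add(Rational(-496, 10421), Mul(Rational(1, 31263), Pow(45385, Rational(1, 2))))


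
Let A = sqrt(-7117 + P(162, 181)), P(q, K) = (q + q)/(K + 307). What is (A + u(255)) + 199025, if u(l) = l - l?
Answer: 199025 + I*sqrt(105919546)/122 ≈ 1.9903e+5 + 84.358*I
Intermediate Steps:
u(l) = 0
P(q, K) = 2*q/(307 + K) (P(q, K) = (2*q)/(307 + K) = 2*q/(307 + K))
A = I*sqrt(105919546)/122 (A = sqrt(-7117 + 2*162/(307 + 181)) = sqrt(-7117 + 2*162/488) = sqrt(-7117 + 2*162*(1/488)) = sqrt(-7117 + 81/122) = sqrt(-868193/122) = I*sqrt(105919546)/122 ≈ 84.358*I)
(A + u(255)) + 199025 = (I*sqrt(105919546)/122 + 0) + 199025 = I*sqrt(105919546)/122 + 199025 = 199025 + I*sqrt(105919546)/122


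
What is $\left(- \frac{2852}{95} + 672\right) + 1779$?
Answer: $\frac{229993}{95} \approx 2421.0$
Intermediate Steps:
$\left(- \frac{2852}{95} + 672\right) + 1779 = \frac{60988}{95} + 1779 = \frac{229993}{95}$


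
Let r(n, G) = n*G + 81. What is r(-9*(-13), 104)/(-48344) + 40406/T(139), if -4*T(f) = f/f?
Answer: -7813562905/48344 ≈ -1.6162e+5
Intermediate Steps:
r(n, G) = 81 + G*n (r(n, G) = G*n + 81 = 81 + G*n)
T(f) = -¼ (T(f) = -f/(4*f) = -¼*1 = -¼)
r(-9*(-13), 104)/(-48344) + 40406/T(139) = (81 + 104*(-9*(-13)))/(-48344) + 40406/(-¼) = (81 + 104*117)*(-1/48344) + 40406*(-4) = (81 + 12168)*(-1/48344) - 161624 = 12249*(-1/48344) - 161624 = -12249/48344 - 161624 = -7813562905/48344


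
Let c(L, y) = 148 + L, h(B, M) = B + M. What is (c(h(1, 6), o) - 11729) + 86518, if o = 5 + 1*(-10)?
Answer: 74944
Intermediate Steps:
o = -5 (o = 5 - 10 = -5)
(c(h(1, 6), o) - 11729) + 86518 = ((148 + (1 + 6)) - 11729) + 86518 = ((148 + 7) - 11729) + 86518 = (155 - 11729) + 86518 = -11574 + 86518 = 74944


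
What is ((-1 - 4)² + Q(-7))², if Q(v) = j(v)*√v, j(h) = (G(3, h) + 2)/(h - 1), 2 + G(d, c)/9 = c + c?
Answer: -25287/16 + 1775*I*√7/2 ≈ -1580.4 + 2348.1*I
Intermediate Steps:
G(d, c) = -18 + 18*c (G(d, c) = -18 + 9*(c + c) = -18 + 9*(2*c) = -18 + 18*c)
j(h) = (-16 + 18*h)/(-1 + h) (j(h) = ((-18 + 18*h) + 2)/(h - 1) = (-16 + 18*h)/(-1 + h))
Q(v) = 2*√v*(-8 + 9*v)/(-1 + v) (Q(v) = (2*(-8 + 9*v)/(-1 + v))*√v = 2*√v*(-8 + 9*v)/(-1 + v))
((-1 - 4)² + Q(-7))² = ((-1 - 4)² + √(-7)*(-16 + 18*(-7))/(-1 - 7))² = ((-5)² + (I*√7)*(-16 - 126)/(-8))² = (25 + (I*√7)*(-⅛)*(-142))² = (25 + 71*I*√7/4)²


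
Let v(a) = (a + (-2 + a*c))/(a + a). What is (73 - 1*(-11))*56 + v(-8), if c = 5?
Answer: 37657/8 ≈ 4707.1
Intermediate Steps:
v(a) = (-2 + 6*a)/(2*a) (v(a) = (a + (-2 + a*5))/(a + a) = (a + (-2 + 5*a))/((2*a)) = (-2 + 6*a)*(1/(2*a)) = (-2 + 6*a)/(2*a))
(73 - 1*(-11))*56 + v(-8) = (73 - 1*(-11))*56 + (3 - 1/(-8)) = (73 + 11)*56 + (3 - 1*(-1/8)) = 84*56 + (3 + 1/8) = 4704 + 25/8 = 37657/8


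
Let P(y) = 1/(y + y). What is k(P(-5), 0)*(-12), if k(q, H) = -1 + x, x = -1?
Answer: 24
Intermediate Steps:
P(y) = 1/(2*y)
k(q, H) = -2 (k(q, H) = -1 - 1 = -2)
k(P(-5), 0)*(-12) = -2*(-12) = 24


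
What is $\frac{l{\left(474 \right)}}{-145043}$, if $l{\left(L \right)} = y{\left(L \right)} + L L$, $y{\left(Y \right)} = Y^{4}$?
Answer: $- \frac{50479529652}{145043} \approx -3.4803 \cdot 10^{5}$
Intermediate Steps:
$l{\left(L \right)} = L^{2} + L^{4}$ ($l{\left(L \right)} = L^{4} + L L = L^{4} + L^{2} = L^{2} + L^{4}$)
$\frac{l{\left(474 \right)}}{-145043} = \frac{474^{2} + 474^{4}}{-145043} = \left(224676 + 50479304976\right) \left(- \frac{1}{145043}\right) = 50479529652 \left(- \frac{1}{145043}\right) = - \frac{50479529652}{145043}$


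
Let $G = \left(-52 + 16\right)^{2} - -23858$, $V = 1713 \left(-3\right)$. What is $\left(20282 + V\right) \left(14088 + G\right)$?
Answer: $594241606$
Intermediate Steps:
$V = -5139$
$G = 25154$ ($G = \left(-36\right)^{2} + 23858 = 1296 + 23858 = 25154$)
$\left(20282 + V\right) \left(14088 + G\right) = \left(20282 - 5139\right) \left(14088 + 25154\right) = 15143 \cdot 39242 = 594241606$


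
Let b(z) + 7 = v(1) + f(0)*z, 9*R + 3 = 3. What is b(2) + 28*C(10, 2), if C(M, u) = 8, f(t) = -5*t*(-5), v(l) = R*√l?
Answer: 217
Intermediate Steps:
R = 0 (R = -⅓ + (⅑)*3 = -⅓ + ⅓ = 0)
v(l) = 0 (v(l) = 0*√l = 0)
f(t) = 25*t
b(z) = -7 (b(z) = -7 + (0 + (25*0)*z) = -7 + (0 + 0*z) = -7 + (0 + 0) = -7 + 0 = -7)
b(2) + 28*C(10, 2) = -7 + 28*8 = -7 + 224 = 217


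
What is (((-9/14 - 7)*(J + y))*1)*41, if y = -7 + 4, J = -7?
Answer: 21935/7 ≈ 3133.6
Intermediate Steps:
y = -3
(((-9/14 - 7)*(J + y))*1)*41 = (((-9/14 - 7)*(-7 - 3))*1)*41 = (((-9*1/14 - 7)*(-10))*1)*41 = (((-9/14 - 7)*(-10))*1)*41 = (-107/14*(-10)*1)*41 = ((535/7)*1)*41 = (535/7)*41 = 21935/7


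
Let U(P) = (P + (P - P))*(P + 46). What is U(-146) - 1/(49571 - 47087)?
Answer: 36266399/2484 ≈ 14600.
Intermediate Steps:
U(P) = P*(46 + P) (U(P) = (P + 0)*(46 + P) = P*(46 + P))
U(-146) - 1/(49571 - 47087) = -146*(46 - 146) - 1/(49571 - 47087) = -146*(-100) - 1/2484 = 14600 - 1*1/2484 = 14600 - 1/2484 = 36266399/2484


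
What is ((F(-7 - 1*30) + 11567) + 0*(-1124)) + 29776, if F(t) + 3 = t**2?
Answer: 42709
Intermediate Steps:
F(t) = -3 + t**2
((F(-7 - 1*30) + 11567) + 0*(-1124)) + 29776 = (((-3 + (-7 - 1*30)**2) + 11567) + 0*(-1124)) + 29776 = (((-3 + (-7 - 30)**2) + 11567) + 0) + 29776 = (((-3 + (-37)**2) + 11567) + 0) + 29776 = (((-3 + 1369) + 11567) + 0) + 29776 = ((1366 + 11567) + 0) + 29776 = (12933 + 0) + 29776 = 12933 + 29776 = 42709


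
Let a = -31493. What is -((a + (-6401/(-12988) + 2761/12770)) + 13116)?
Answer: 1523916038941/82928380 ≈ 18376.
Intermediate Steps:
-((a + (-6401/(-12988) + 2761/12770)) + 13116) = -((-31493 + (-6401/(-12988) + 2761/12770)) + 13116) = -((-31493 + (-6401*(-1/12988) + 2761*(1/12770))) + 13116) = -((-31493 + (6401/12988 + 2761/12770)) + 13116) = -((-31493 + 58800319/82928380) + 13116) = -(-2611604671021/82928380 + 13116) = -1*(-1523916038941/82928380) = 1523916038941/82928380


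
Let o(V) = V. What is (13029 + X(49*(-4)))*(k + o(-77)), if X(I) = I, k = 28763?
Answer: 368127438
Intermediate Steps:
(13029 + X(49*(-4)))*(k + o(-77)) = (13029 + 49*(-4))*(28763 - 77) = (13029 - 196)*28686 = 12833*28686 = 368127438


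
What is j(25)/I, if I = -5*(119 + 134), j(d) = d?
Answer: -5/253 ≈ -0.019763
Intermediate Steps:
I = -1265 (I = -5*253 = -1265)
j(25)/I = 25/(-1265) = 25*(-1/1265) = -5/253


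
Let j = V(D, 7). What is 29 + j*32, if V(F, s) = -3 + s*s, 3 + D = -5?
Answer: 1501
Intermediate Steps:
D = -8 (D = -3 - 5 = -8)
V(F, s) = -3 + s**2
j = 46 (j = -3 + 7**2 = -3 + 49 = 46)
29 + j*32 = 29 + 46*32 = 29 + 1472 = 1501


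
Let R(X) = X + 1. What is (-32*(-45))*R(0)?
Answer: 1440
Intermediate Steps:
R(X) = 1 + X
(-32*(-45))*R(0) = (-32*(-45))*(1 + 0) = 1440*1 = 1440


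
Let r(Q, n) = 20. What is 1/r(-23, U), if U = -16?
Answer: 1/20 ≈ 0.050000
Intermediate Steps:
1/r(-23, U) = 1/20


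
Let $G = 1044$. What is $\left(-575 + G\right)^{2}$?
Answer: $219961$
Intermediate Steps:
$\left(-575 + G\right)^{2} = \left(-575 + 1044\right)^{2} = 469^{2} = 219961$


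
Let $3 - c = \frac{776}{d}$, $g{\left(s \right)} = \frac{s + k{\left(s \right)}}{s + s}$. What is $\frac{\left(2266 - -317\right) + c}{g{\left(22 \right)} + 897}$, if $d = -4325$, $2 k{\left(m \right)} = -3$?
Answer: $\frac{984299888}{341575525} \approx 2.8816$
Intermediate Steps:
$k{\left(m \right)} = - \frac{3}{2}$ ($k{\left(m \right)} = \frac{1}{2} \left(-3\right) = - \frac{3}{2}$)
$g{\left(s \right)} = \frac{- \frac{3}{2} + s}{2 s}$ ($g{\left(s \right)} = \frac{s - \frac{3}{2}}{s + s} = \frac{- \frac{3}{2} + s}{2 s}$)
$c = \frac{13751}{4325}$ ($c = 3 - \frac{776}{-4325} = 3 - 776 \left(- \frac{1}{4325}\right) = 3 - - \frac{776}{4325} = 3 + \frac{776}{4325} = \frac{13751}{4325} \approx 3.1794$)
$\frac{\left(2266 - -317\right) + c}{g{\left(22 \right)} + 897} = \frac{\left(2266 - -317\right) + \frac{13751}{4325}}{\frac{-3 + 2 \cdot 22}{4 \cdot 22} + 897} = \frac{\left(2266 + 317\right) + \frac{13751}{4325}}{\frac{1}{4} \cdot \frac{1}{22} \left(-3 + 44\right) + 897} = \frac{2583 + \frac{13751}{4325}}{\frac{1}{4} \cdot \frac{1}{22} \cdot 41 + 897} = \frac{11185226}{4325 \left(\frac{41}{88} + 897\right)} = \frac{11185226}{4325 \cdot \frac{78977}{88}} = \frac{11185226}{4325} \cdot \frac{88}{78977} = \frac{984299888}{341575525}$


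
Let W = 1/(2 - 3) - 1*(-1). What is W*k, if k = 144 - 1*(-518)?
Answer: 0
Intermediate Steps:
k = 662 (k = 144 + 518 = 662)
W = 0 (W = 1/(-1) + 1 = -1 + 1 = 0)
W*k = 0*662 = 0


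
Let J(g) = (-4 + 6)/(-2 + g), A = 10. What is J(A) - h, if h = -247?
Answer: 989/4 ≈ 247.25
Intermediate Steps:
J(g) = 2/(-2 + g)
J(A) - h = 2/(-2 + 10) - 1*(-247) = 2/8 + 247 = 2*(⅛) + 247 = ¼ + 247 = 989/4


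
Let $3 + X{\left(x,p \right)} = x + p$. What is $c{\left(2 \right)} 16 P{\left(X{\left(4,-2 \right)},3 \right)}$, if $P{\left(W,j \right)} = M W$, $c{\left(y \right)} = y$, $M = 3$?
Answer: $-96$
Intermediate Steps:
$X{\left(x,p \right)} = -3 + p + x$ ($X{\left(x,p \right)} = -3 + \left(x + p\right) = -3 + \left(p + x\right) = -3 + p + x$)
$P{\left(W,j \right)} = 3 W$
$c{\left(2 \right)} 16 P{\left(X{\left(4,-2 \right)},3 \right)} = 2 \cdot 16 \cdot 3 \left(-3 - 2 + 4\right) = 32 \cdot 3 \left(-1\right) = 32 \left(-3\right) = -96$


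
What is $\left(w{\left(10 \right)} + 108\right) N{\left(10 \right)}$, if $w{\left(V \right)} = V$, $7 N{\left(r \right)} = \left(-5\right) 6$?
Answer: $- \frac{3540}{7} \approx -505.71$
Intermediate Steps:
$N{\left(r \right)} = - \frac{30}{7}$ ($N{\left(r \right)} = \frac{\left(-5\right) 6}{7} = \frac{1}{7} \left(-30\right) = - \frac{30}{7}$)
$\left(w{\left(10 \right)} + 108\right) N{\left(10 \right)} = \left(10 + 108\right) \left(- \frac{30}{7}\right) = 118 \left(- \frac{30}{7}\right) = - \frac{3540}{7}$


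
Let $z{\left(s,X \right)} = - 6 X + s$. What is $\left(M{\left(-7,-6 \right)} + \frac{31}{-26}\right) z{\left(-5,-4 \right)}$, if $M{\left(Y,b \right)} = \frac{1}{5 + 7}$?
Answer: $- \frac{3287}{156} \approx -21.071$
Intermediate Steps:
$M{\left(Y,b \right)} = \frac{1}{12}$
$z{\left(s,X \right)} = s - 6 X$
$\left(M{\left(-7,-6 \right)} + \frac{31}{-26}\right) z{\left(-5,-4 \right)} = \left(\frac{1}{12} + \frac{31}{-26}\right) \left(-5 - -24\right) = \left(\frac{1}{12} + 31 \left(- \frac{1}{26}\right)\right) \left(-5 + 24\right) = \left(\frac{1}{12} - \frac{31}{26}\right) 19 = \left(- \frac{173}{156}\right) 19 = - \frac{3287}{156}$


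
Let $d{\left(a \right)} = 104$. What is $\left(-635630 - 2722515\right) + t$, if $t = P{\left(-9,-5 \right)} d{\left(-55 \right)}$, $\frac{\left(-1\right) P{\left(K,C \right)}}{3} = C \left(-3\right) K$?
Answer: $-3316025$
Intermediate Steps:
$P{\left(K,C \right)} = 9 C K$ ($P{\left(K,C \right)} = - 3 C \left(-3\right) K = - 3 - 3 C K = - 3 \left(- 3 C K\right) = 9 C K$)
$t = 42120$ ($t = 9 \left(-5\right) \left(-9\right) 104 = 405 \cdot 104 = 42120$)
$\left(-635630 - 2722515\right) + t = \left(-635630 - 2722515\right) + 42120 = -3358145 + 42120 = -3316025$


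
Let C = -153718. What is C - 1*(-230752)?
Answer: 77034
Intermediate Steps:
C - 1*(-230752) = -153718 - 1*(-230752) = -153718 + 230752 = 77034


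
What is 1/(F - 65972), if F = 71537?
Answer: 1/5565 ≈ 0.00017969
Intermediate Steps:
1/(F - 65972) = 1/(71537 - 65972) = 1/5565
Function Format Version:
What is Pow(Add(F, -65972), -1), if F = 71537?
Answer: Rational(1, 5565) ≈ 0.00017969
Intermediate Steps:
Pow(Add(F, -65972), -1) = Pow(Add(71537, -65972), -1) = Pow(5565, -1) = Rational(1, 5565)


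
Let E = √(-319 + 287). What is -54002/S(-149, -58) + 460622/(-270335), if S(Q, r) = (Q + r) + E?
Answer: 3002164616708/11592235135 + 216008*I*√2/42881 ≈ 258.98 + 7.1239*I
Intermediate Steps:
E = 4*I*√2 (E = √(-32) = 4*I*√2 ≈ 5.6569*I)
S(Q, r) = Q + r + 4*I*√2 (S(Q, r) = (Q + r) + 4*I*√2 = Q + r + 4*I*√2)
-54002/S(-149, -58) + 460622/(-270335) = -54002/(-149 - 58 + 4*I*√2) + 460622/(-270335) = -54002/(-207 + 4*I*√2) + 460622*(-1/270335) = -54002/(-207 + 4*I*√2) - 460622/270335 = -460622/270335 - 54002/(-207 + 4*I*√2)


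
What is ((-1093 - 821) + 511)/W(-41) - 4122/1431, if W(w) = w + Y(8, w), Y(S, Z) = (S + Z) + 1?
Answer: 189643/11607 ≈ 16.339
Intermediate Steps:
Y(S, Z) = 1 + S + Z
W(w) = 9 + 2*w (W(w) = w + (1 + 8 + w) = w + (9 + w) = 9 + 2*w)
((-1093 - 821) + 511)/W(-41) - 4122/1431 = ((-1093 - 821) + 511)/(9 + 2*(-41)) - 4122/1431 = (-1914 + 511)/(9 - 82) - 4122*1/1431 = -1403/(-73) - 458/159 = -1403*(-1/73) - 458/159 = 1403/73 - 458/159 = 189643/11607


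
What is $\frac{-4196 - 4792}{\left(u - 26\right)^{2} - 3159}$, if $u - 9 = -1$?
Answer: $\frac{428}{135} \approx 3.1704$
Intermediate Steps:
$u = 8$ ($u = 9 - 1 = 8$)
$\frac{-4196 - 4792}{\left(u - 26\right)^{2} - 3159} = \frac{-4196 - 4792}{\left(8 - 26\right)^{2} - 3159} = - \frac{8988}{\left(-18\right)^{2} - 3159} = - \frac{8988}{324 - 3159} = - \frac{8988}{-2835} = \left(-8988\right) \left(- \frac{1}{2835}\right) = \frac{428}{135}$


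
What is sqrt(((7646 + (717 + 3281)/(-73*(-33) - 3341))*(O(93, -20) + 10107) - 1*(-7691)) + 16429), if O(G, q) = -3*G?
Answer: 3*sqrt(453173499586)/233 ≈ 8667.6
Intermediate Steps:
sqrt(((7646 + (717 + 3281)/(-73*(-33) - 3341))*(O(93, -20) + 10107) - 1*(-7691)) + 16429) = sqrt(((7646 + (717 + 3281)/(-73*(-33) - 3341))*(-3*93 + 10107) - 1*(-7691)) + 16429) = sqrt(((7646 + 3998/(2409 - 3341))*(-279 + 10107) + 7691) + 16429) = sqrt(((7646 + 3998/(-932))*9828 + 7691) + 16429) = sqrt(((7646 + 3998*(-1/932))*9828 + 7691) + 16429) = sqrt(((7646 - 1999/466)*9828 + 7691) + 16429) = sqrt(((3561037/466)*9828 + 7691) + 16429) = sqrt((17498935818/233 + 7691) + 16429) = sqrt(17500727821/233 + 16429) = sqrt(17504555778/233) = 3*sqrt(453173499586)/233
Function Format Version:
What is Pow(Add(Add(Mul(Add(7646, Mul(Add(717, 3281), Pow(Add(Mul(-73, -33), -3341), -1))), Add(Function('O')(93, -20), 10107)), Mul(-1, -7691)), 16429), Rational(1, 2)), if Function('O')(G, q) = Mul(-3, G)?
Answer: Mul(Rational(3, 233), Pow(453173499586, Rational(1, 2))) ≈ 8667.6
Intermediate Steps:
Pow(Add(Add(Mul(Add(7646, Mul(Add(717, 3281), Pow(Add(Mul(-73, -33), -3341), -1))), Add(Function('O')(93, -20), 10107)), Mul(-1, -7691)), 16429), Rational(1, 2)) = Pow(Add(Add(Mul(Add(7646, Mul(Add(717, 3281), Pow(Add(Mul(-73, -33), -3341), -1))), Add(Mul(-3, 93), 10107)), Mul(-1, -7691)), 16429), Rational(1, 2)) = Pow(Add(Add(Mul(Add(7646, Mul(3998, Pow(Add(2409, -3341), -1))), Add(-279, 10107)), 7691), 16429), Rational(1, 2)) = Pow(Add(Add(Mul(Add(7646, Mul(3998, Pow(-932, -1))), 9828), 7691), 16429), Rational(1, 2)) = Pow(Add(Add(Mul(Add(7646, Mul(3998, Rational(-1, 932))), 9828), 7691), 16429), Rational(1, 2)) = Pow(Add(Add(Mul(Add(7646, Rational(-1999, 466)), 9828), 7691), 16429), Rational(1, 2)) = Pow(Add(Add(Mul(Rational(3561037, 466), 9828), 7691), 16429), Rational(1, 2)) = Pow(Add(Add(Rational(17498935818, 233), 7691), 16429), Rational(1, 2)) = Pow(Add(Rational(17500727821, 233), 16429), Rational(1, 2)) = Pow(Rational(17504555778, 233), Rational(1, 2)) = Mul(Rational(3, 233), Pow(453173499586, Rational(1, 2)))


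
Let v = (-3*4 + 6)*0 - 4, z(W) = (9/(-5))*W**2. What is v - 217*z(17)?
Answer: 564397/5 ≈ 1.1288e+5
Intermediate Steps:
z(W) = -9*W**2/5 (z(W) = (9*(-1/5))*W**2 = -9*W**2/5)
v = -4 (v = (-12 + 6)*0 - 4 = -6*0 - 4 = 0 - 4 = -4)
v - 217*z(17) = -4 - (-1953)*17**2/5 = -4 - (-1953)*289/5 = -4 - 217*(-2601/5) = -4 + 564417/5 = 564397/5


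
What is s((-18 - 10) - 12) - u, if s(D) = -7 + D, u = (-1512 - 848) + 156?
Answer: 2157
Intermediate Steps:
u = -2204 (u = -2360 + 156 = -2204)
s((-18 - 10) - 12) - u = (-7 + ((-18 - 10) - 12)) - 1*(-2204) = (-7 + (-28 - 12)) + 2204 = (-7 - 40) + 2204 = -47 + 2204 = 2157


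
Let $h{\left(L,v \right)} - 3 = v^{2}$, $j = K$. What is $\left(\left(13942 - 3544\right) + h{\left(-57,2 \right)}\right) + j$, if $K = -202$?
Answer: $10203$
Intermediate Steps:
$j = -202$
$h{\left(L,v \right)} = 3 + v^{2}$
$\left(\left(13942 - 3544\right) + h{\left(-57,2 \right)}\right) + j = \left(\left(13942 - 3544\right) + \left(3 + 2^{2}\right)\right) - 202 = \left(10398 + \left(3 + 4\right)\right) - 202 = \left(10398 + 7\right) - 202 = 10405 - 202 = 10203$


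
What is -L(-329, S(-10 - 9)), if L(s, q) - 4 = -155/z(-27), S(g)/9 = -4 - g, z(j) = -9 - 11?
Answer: -47/4 ≈ -11.750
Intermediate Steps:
z(j) = -20
S(g) = -36 - 9*g (S(g) = 9*(-4 - g) = -36 - 9*g)
L(s, q) = 47/4 (L(s, q) = 4 - 155/(-20) = 4 - 155*(-1/20) = 4 + 31/4 = 47/4)
-L(-329, S(-10 - 9)) = -1*47/4 = -47/4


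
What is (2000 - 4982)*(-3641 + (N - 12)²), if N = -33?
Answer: 4818912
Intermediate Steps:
(2000 - 4982)*(-3641 + (N - 12)²) = (2000 - 4982)*(-3641 + (-33 - 12)²) = -2982*(-3641 + (-45)²) = -2982*(-3641 + 2025) = -2982*(-1616) = 4818912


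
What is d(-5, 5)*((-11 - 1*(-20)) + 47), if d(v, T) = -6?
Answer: -336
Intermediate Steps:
d(-5, 5)*((-11 - 1*(-20)) + 47) = -6*((-11 - 1*(-20)) + 47) = -6*((-11 + 20) + 47) = -6*(9 + 47) = -6*56 = -336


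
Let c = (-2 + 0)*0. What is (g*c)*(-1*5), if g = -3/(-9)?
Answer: 0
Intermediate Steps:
c = 0 (c = -2*0 = 0)
g = ⅓ (g = -3*(-⅑) = ⅓ ≈ 0.33333)
(g*c)*(-1*5) = ((⅓)*0)*(-1*5) = 0*(-5) = 0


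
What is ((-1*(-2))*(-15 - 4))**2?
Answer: 1444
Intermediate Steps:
((-1*(-2))*(-15 - 4))**2 = (2*(-19))**2 = (-38)**2 = 1444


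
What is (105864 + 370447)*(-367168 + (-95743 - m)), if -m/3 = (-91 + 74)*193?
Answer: -225177930494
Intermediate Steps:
m = 9843 (m = -3*(-91 + 74)*193 = -(-51)*193 = -3*(-3281) = 9843)
(105864 + 370447)*(-367168 + (-95743 - m)) = (105864 + 370447)*(-367168 + (-95743 - 1*9843)) = 476311*(-367168 + (-95743 - 9843)) = 476311*(-367168 - 105586) = 476311*(-472754) = -225177930494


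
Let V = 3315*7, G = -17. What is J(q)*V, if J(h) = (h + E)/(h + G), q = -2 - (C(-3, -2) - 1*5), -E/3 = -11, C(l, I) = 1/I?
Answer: -564655/9 ≈ -62739.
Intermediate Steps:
E = 33 (E = -3*(-11) = 33)
q = 7/2 (q = -2 - (1/(-2) - 1*5) = -2 - (-½ - 5) = -2 - 1*(-11/2) = -2 + 11/2 = 7/2 ≈ 3.5000)
J(h) = (33 + h)/(-17 + h) (J(h) = (h + 33)/(h - 17) = (33 + h)/(-17 + h))
V = 23205
J(q)*V = ((33 + 7/2)/(-17 + 7/2))*23205 = ((73/2)/(-27/2))*23205 = -2/27*73/2*23205 = -73/27*23205 = -564655/9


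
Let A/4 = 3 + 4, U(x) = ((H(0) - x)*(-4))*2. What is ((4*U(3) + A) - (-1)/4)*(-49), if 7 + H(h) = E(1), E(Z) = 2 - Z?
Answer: -61985/4 ≈ -15496.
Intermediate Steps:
H(h) = -6 (H(h) = -7 + (2 - 1*1) = -7 + (2 - 1) = -7 + 1 = -6)
U(x) = 48 + 8*x (U(x) = ((-6 - x)*(-4))*2 = (24 + 4*x)*2 = 48 + 8*x)
A = 28 (A = 4*(3 + 4) = 4*7 = 28)
((4*U(3) + A) - (-1)/4)*(-49) = ((4*(48 + 8*3) + 28) - (-1)/4)*(-49) = ((4*(48 + 24) + 28) - (-1)/4)*(-49) = ((4*72 + 28) - 1*(-1/4))*(-49) = ((288 + 28) + 1/4)*(-49) = (316 + 1/4)*(-49) = (1265/4)*(-49) = -61985/4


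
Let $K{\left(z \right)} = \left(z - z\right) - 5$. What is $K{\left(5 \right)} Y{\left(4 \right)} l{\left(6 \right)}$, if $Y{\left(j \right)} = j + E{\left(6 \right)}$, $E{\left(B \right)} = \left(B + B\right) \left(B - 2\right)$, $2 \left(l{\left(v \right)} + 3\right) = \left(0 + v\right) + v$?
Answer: $-780$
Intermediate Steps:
$l{\left(v \right)} = -3 + v$ ($l{\left(v \right)} = -3 + \frac{\left(0 + v\right) + v}{2} = -3 + \frac{v + v}{2} = -3 + \frac{2 v}{2} = -3 + v$)
$E{\left(B \right)} = 2 B \left(-2 + B\right)$
$K{\left(z \right)} = -5$ ($K{\left(z \right)} = 0 - 5 = -5$)
$Y{\left(j \right)} = 48 + j$ ($Y{\left(j \right)} = j + 2 \cdot 6 \left(-2 + 6\right) = j + 2 \cdot 6 \cdot 4 = j + 48 = 48 + j$)
$K{\left(5 \right)} Y{\left(4 \right)} l{\left(6 \right)} = - 5 \left(48 + 4\right) \left(-3 + 6\right) = \left(-5\right) 52 \cdot 3 = \left(-260\right) 3 = -780$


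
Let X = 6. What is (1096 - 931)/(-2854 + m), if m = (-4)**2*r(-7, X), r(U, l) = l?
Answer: -165/2758 ≈ -0.059826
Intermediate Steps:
m = 96 (m = (-4)**2*6 = 16*6 = 96)
(1096 - 931)/(-2854 + m) = (1096 - 931)/(-2854 + 96) = 165/(-2758) = 165*(-1/2758) = -165/2758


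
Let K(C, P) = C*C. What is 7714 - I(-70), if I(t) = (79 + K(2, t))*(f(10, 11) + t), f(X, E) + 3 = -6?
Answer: 14271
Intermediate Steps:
K(C, P) = C**2
f(X, E) = -9 (f(X, E) = -3 - 6 = -9)
I(t) = -747 + 83*t (I(t) = (79 + 2**2)*(-9 + t) = (79 + 4)*(-9 + t) = 83*(-9 + t) = -747 + 83*t)
7714 - I(-70) = 7714 - (-747 + 83*(-70)) = 7714 - (-747 - 5810) = 7714 - 1*(-6557) = 7714 + 6557 = 14271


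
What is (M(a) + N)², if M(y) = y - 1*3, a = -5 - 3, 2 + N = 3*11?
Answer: 400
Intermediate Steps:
N = 31 (N = -2 + 3*11 = -2 + 33 = 31)
a = -8
M(y) = -3 + y (M(y) = y - 3 = -3 + y)
(M(a) + N)² = ((-3 - 8) + 31)² = (-11 + 31)² = 20² = 400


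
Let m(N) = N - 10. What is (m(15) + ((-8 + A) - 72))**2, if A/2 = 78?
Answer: 6561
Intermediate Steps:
A = 156 (A = 2*78 = 156)
m(N) = -10 + N
(m(15) + ((-8 + A) - 72))**2 = ((-10 + 15) + ((-8 + 156) - 72))**2 = (5 + (148 - 72))**2 = (5 + 76)**2 = 81**2 = 6561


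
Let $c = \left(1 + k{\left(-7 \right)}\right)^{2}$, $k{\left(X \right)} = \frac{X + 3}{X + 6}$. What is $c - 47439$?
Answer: $-47414$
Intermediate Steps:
$k{\left(X \right)} = \frac{3 + X}{6 + X}$
$c = 25$ ($c = \left(1 + \frac{3 - 7}{6 - 7}\right)^{2} = \left(1 + \frac{1}{-1} \left(-4\right)\right)^{2} = \left(1 - -4\right)^{2} = \left(1 + 4\right)^{2} = 5^{2} = 25$)
$c - 47439 = 25 - 47439 = -47414$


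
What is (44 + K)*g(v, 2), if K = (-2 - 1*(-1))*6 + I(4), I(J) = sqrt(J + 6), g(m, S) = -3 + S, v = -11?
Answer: -38 - sqrt(10) ≈ -41.162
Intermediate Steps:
I(J) = sqrt(6 + J)
K = -6 + sqrt(10) (K = (-2 - 1*(-1))*6 + sqrt(6 + 4) = (-2 + 1)*6 + sqrt(10) = -1*6 + sqrt(10) = -6 + sqrt(10) ≈ -2.8377)
(44 + K)*g(v, 2) = (44 + (-6 + sqrt(10)))*(-3 + 2) = (38 + sqrt(10))*(-1) = -38 - sqrt(10)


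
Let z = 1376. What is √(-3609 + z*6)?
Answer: √4647 ≈ 68.169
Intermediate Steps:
√(-3609 + z*6) = √(-3609 + 1376*6) = √(-3609 + 8256) = √4647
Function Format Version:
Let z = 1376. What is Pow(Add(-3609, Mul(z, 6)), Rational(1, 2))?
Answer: Pow(4647, Rational(1, 2)) ≈ 68.169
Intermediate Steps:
Pow(Add(-3609, Mul(z, 6)), Rational(1, 2)) = Pow(Add(-3609, Mul(1376, 6)), Rational(1, 2)) = Pow(Add(-3609, 8256), Rational(1, 2)) = Pow(4647, Rational(1, 2))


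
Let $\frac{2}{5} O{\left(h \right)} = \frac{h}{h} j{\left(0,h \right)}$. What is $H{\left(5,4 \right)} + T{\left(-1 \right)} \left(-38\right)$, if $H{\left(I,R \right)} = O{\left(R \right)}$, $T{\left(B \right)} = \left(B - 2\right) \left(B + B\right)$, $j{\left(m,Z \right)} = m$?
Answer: $-228$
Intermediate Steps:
$T{\left(B \right)} = 2 B \left(-2 + B\right)$ ($T{\left(B \right)} = \left(-2 + B\right) 2 B = 2 B \left(-2 + B\right)$)
$O{\left(h \right)} = 0$ ($O{\left(h \right)} = \frac{5 \frac{h}{h} 0}{2} = \frac{5 \cdot 1 \cdot 0}{2} = \frac{5}{2} \cdot 0 = 0$)
$H{\left(I,R \right)} = 0$
$H{\left(5,4 \right)} + T{\left(-1 \right)} \left(-38\right) = 0 + 2 \left(-1\right) \left(-2 - 1\right) \left(-38\right) = 0 + 2 \left(-1\right) \left(-3\right) \left(-38\right) = 0 + 6 \left(-38\right) = 0 - 228 = -228$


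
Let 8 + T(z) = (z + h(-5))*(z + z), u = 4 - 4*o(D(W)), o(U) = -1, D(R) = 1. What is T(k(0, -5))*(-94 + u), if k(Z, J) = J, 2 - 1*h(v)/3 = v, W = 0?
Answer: 14448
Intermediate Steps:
h(v) = 6 - 3*v
u = 8 (u = 4 - 4*(-1) = 4 + 4 = 8)
T(z) = -8 + 2*z*(21 + z) (T(z) = -8 + (z + (6 - 3*(-5)))*(z + z) = -8 + (z + (6 + 15))*(2*z) = -8 + (z + 21)*(2*z) = -8 + (21 + z)*(2*z) = -8 + 2*z*(21 + z))
T(k(0, -5))*(-94 + u) = (-8 + 2*(-5)² + 42*(-5))*(-94 + 8) = (-8 + 2*25 - 210)*(-86) = (-8 + 50 - 210)*(-86) = -168*(-86) = 14448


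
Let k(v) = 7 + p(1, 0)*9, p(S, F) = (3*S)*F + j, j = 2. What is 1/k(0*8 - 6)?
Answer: 1/25 ≈ 0.040000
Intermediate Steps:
p(S, F) = 2 + 3*F*S (p(S, F) = (3*S)*F + 2 = 3*F*S + 2 = 2 + 3*F*S)
k(v) = 25 (k(v) = 7 + (2 + 3*0*1)*9 = 7 + (2 + 0)*9 = 7 + 2*9 = 7 + 18 = 25)
1/k(0*8 - 6) = 1/25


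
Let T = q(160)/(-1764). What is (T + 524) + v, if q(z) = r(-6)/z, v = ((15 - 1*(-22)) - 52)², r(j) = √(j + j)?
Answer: 749 - I*√3/141120 ≈ 749.0 - 1.2274e-5*I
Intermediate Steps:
r(j) = √2*√j (r(j) = √(2*j) = √2*√j)
v = 225 (v = ((15 + 22) - 52)² = (37 - 52)² = (-15)² = 225)
q(z) = 2*I*√3/z (q(z) = (√2*√(-6))/z = (√2*(I*√6))/z = (2*I*√3)/z = 2*I*√3/z)
T = -I*√3/141120 (T = (2*I*√3/160)/(-1764) = (2*I*√3*(1/160))*(-1/1764) = (I*√3/80)*(-1/1764) = -I*√3/141120 ≈ -1.2274e-5*I)
(T + 524) + v = (-I*√3/141120 + 524) + 225 = (524 - I*√3/141120) + 225 = 749 - I*√3/141120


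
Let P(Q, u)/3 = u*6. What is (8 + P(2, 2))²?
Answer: 1936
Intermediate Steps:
P(Q, u) = 18*u (P(Q, u) = 3*(u*6) = 3*(6*u) = 18*u)
(8 + P(2, 2))² = (8 + 18*2)² = (8 + 36)² = 44² = 1936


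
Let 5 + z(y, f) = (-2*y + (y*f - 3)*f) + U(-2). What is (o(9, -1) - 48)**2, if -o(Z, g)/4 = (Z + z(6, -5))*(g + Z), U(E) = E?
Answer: 25080064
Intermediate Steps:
z(y, f) = -7 - 2*y + f*(-3 + f*y) (z(y, f) = -5 + ((-2*y + (y*f - 3)*f) - 2) = -5 + ((-2*y + (f*y - 3)*f) - 2) = -5 + ((-2*y + (-3 + f*y)*f) - 2) = -5 + ((-2*y + f*(-3 + f*y)) - 2) = -5 + (-2 - 2*y + f*(-3 + f*y)) = -7 - 2*y + f*(-3 + f*y))
o(Z, g) = -4*(146 + Z)*(Z + g) (o(Z, g) = -4*(Z + (-7 - 3*(-5) - 2*6 + 6*(-5)**2))*(g + Z) = -4*(Z + (-7 + 15 - 12 + 6*25))*(Z + g) = -4*(Z + (-7 + 15 - 12 + 150))*(Z + g) = -4*(Z + 146)*(Z + g) = -4*(146 + Z)*(Z + g))
(o(9, -1) - 48)**2 = ((-584*9 - 584*(-1) - 4*9**2 - 4*9*(-1)) - 48)**2 = ((-5256 + 584 - 4*81 + 36) - 48)**2 = ((-5256 + 584 - 324 + 36) - 48)**2 = (-4960 - 48)**2 = (-5008)**2 = 25080064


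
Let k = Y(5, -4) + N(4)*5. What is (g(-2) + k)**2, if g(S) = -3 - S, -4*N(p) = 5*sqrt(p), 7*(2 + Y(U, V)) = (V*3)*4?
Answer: 97969/196 ≈ 499.84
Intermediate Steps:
Y(U, V) = -2 + 12*V/7 (Y(U, V) = -2 + ((V*3)*4)/7 = -2 + ((3*V)*4)/7 = -2 + (12*V)/7 = -2 + 12*V/7)
N(p) = -5*sqrt(p)/4
k = -299/14 (k = (-2 + (12/7)*(-4)) - 5*sqrt(4)/4*5 = (-2 - 48/7) - 5/4*2*5 = -62/7 - 5/2*5 = -62/7 - 25/2 = -299/14 ≈ -21.357)
(g(-2) + k)**2 = ((-3 - 1*(-2)) - 299/14)**2 = ((-3 + 2) - 299/14)**2 = (-1 - 299/14)**2 = (-313/14)**2 = 97969/196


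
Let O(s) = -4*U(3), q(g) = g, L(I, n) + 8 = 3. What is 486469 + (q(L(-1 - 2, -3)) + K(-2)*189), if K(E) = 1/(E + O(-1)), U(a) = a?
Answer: 972901/2 ≈ 4.8645e+5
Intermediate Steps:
L(I, n) = -5 (L(I, n) = -8 + 3 = -5)
O(s) = -12 (O(s) = -4*3 = -12)
K(E) = 1/(-12 + E) (K(E) = 1/(E - 12) = 1/(-12 + E))
486469 + (q(L(-1 - 2, -3)) + K(-2)*189) = 486469 + (-5 + 189/(-12 - 2)) = 486469 + (-5 + 189/(-14)) = 486469 + (-5 - 1/14*189) = 486469 + (-5 - 27/2) = 486469 - 37/2 = 972901/2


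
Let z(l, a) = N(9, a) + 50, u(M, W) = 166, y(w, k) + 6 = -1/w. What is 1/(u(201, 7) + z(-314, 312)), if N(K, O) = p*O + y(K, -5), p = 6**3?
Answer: 9/608417 ≈ 1.4792e-5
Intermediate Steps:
p = 216
y(w, k) = -6 - 1/w
N(K, O) = -6 - 1/K + 216*O (N(K, O) = 216*O + (-6 - 1/K) = -6 - 1/K + 216*O)
z(l, a) = 395/9 + 216*a (z(l, a) = (-6 - 1/9 + 216*a) + 50 = (-55/9 + 216*a) + 50 = 395/9 + 216*a)
1/(u(201, 7) + z(-314, 312)) = 1/(166 + (395/9 + 216*312)) = 1/(166 + (395/9 + 67392)) = 1/(166 + 606923/9) = 1/(608417/9) = 9/608417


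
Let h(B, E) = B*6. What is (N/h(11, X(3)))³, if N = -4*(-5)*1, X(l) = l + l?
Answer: 1000/35937 ≈ 0.027826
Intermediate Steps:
X(l) = 2*l
h(B, E) = 6*B
N = 20 (N = 20*1 = 20)
(N/h(11, X(3)))³ = (20/((6*11)))³ = (20/66)³ = (20*(1/66))³ = (10/33)³ = 1000/35937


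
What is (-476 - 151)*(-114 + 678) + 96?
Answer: -353532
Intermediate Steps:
(-476 - 151)*(-114 + 678) + 96 = -627*564 + 96 = -353628 + 96 = -353532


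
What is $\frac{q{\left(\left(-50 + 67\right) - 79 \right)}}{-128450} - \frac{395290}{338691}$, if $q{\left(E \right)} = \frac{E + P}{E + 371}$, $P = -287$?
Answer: $- \frac{5229785650447}{4481000471850} \approx -1.1671$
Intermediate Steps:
$q{\left(E \right)} = \frac{-287 + E}{371 + E}$ ($q{\left(E \right)} = \frac{E - 287}{E + 371} = \frac{-287 + E}{371 + E}$)
$\frac{q{\left(\left(-50 + 67\right) - 79 \right)}}{-128450} - \frac{395290}{338691} = \frac{\frac{1}{371 + \left(\left(-50 + 67\right) - 79\right)} \left(-287 + \left(\left(-50 + 67\right) - 79\right)\right)}{-128450} - \frac{395290}{338691} = \frac{-287 + \left(17 - 79\right)}{371 + \left(17 - 79\right)} \left(- \frac{1}{128450}\right) - \frac{395290}{338691} = \frac{-287 - 62}{371 - 62} \left(- \frac{1}{128450}\right) - \frac{395290}{338691} = \frac{1}{309} \left(-349\right) \left(- \frac{1}{128450}\right) - \frac{395290}{338691} = \left(- \frac{349}{309}\right) \left(- \frac{1}{128450}\right) - \frac{395290}{338691} = \frac{349}{39691050} - \frac{395290}{338691} = - \frac{5229785650447}{4481000471850}$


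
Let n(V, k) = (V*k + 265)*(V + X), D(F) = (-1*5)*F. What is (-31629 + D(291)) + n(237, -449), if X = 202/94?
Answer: -1194658468/47 ≈ -2.5418e+7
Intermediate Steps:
X = 101/47 (X = 202*(1/94) = 101/47 ≈ 2.1489)
D(F) = -5*F
n(V, k) = (265 + V*k)*(101/47 + V) (n(V, k) = (V*k + 265)*(V + 101/47) = (265 + V*k)*(101/47 + V))
(-31629 + D(291)) + n(237, -449) = (-31629 - 5*291) + (26765/47 + 265*237 - 449*237² + (101/47)*237*(-449)) = (-31629 - 1455) + (26765/47 + 62805 - 449*56169 - 10747713/47) = -33084 + (26765/47 + 62805 - 25219881 - 10747713/47) = -33084 - 1193103520/47 = -1194658468/47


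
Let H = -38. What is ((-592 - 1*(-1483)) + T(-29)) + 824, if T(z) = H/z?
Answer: 49773/29 ≈ 1716.3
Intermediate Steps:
T(z) = -38/z
((-592 - 1*(-1483)) + T(-29)) + 824 = ((-592 - 1*(-1483)) - 38/(-29)) + 824 = ((-592 + 1483) - 38*(-1/29)) + 824 = (891 + 38/29) + 824 = 25877/29 + 824 = 49773/29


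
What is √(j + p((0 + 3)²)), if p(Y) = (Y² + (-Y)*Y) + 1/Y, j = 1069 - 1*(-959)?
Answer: √18253/3 ≈ 45.035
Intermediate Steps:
j = 2028 (j = 1069 + 959 = 2028)
p(Y) = 1/Y (p(Y) = (Y² - Y²) + 1/Y = 0 + 1/Y = 1/Y)
√(j + p((0 + 3)²)) = √(2028 + 1/((0 + 3)²)) = √(2028 + 1/(3²)) = √(2028 + 1/9) = √(2028 + ⅑) = √(18253/9) = √18253/3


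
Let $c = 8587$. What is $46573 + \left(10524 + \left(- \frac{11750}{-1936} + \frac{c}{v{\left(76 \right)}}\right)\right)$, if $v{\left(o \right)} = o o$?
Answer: $\frac{39910145689}{698896} \approx 57105.0$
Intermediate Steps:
$v{\left(o \right)} = o^{2}$
$46573 + \left(10524 + \left(- \frac{11750}{-1936} + \frac{c}{v{\left(76 \right)}}\right)\right) = 46573 + \left(10524 + \left(- \frac{11750}{-1936} + \frac{8587}{76^{2}}\right)\right) = 46573 + \left(10524 + \left(\left(-11750\right) \left(- \frac{1}{1936}\right) + \frac{8587}{5776}\right)\right) = 46573 + \left(10524 + \left(\frac{5875}{968} + 8587 \cdot \frac{1}{5776}\right)\right) = 46573 + \left(10524 + \left(\frac{5875}{968} + \frac{8587}{5776}\right)\right) = 46573 + \left(10524 + \frac{5280777}{698896}\right) = 46573 + \frac{7360462281}{698896} = \frac{39910145689}{698896}$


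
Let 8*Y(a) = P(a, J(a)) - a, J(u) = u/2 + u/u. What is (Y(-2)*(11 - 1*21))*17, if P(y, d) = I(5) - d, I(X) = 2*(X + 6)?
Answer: -510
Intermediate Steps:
I(X) = 12 + 2*X (I(X) = 2*(6 + X) = 12 + 2*X)
J(u) = 1 + u/2 (J(u) = u*(½) + 1 = u/2 + 1 = 1 + u/2)
P(y, d) = 22 - d (P(y, d) = (12 + 2*5) - d = (12 + 10) - d = 22 - d)
Y(a) = 21/8 - 3*a/16 (Y(a) = ((22 - (1 + a/2)) - a)/8 = ((22 + (-1 - a/2)) - a)/8 = ((21 - a/2) - a)/8 = (21 - 3*a/2)/8 = 21/8 - 3*a/16)
(Y(-2)*(11 - 1*21))*17 = ((21/8 - 3/16*(-2))*(11 - 1*21))*17 = ((21/8 + 3/8)*(11 - 21))*17 = (3*(-10))*17 = -30*17 = -510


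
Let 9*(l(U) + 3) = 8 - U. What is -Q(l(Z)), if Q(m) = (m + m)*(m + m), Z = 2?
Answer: -196/9 ≈ -21.778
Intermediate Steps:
l(U) = -19/9 - U/9 (l(U) = -3 + (8 - U)/9 = -3 + (8/9 - U/9) = -19/9 - U/9)
Q(m) = 4*m² (Q(m) = (2*m)*(2*m) = 4*m²)
-Q(l(Z)) = -4*(-19/9 - ⅑*2)² = -4*(-19/9 - 2/9)² = -4*(-7/3)² = -4*49/9 = -1*196/9 = -196/9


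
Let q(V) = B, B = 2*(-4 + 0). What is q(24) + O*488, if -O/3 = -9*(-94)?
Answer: -1238552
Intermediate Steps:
O = -2538 (O = -(-27)*(-94) = -3*846 = -2538)
B = -8 (B = 2*(-4) = -8)
q(V) = -8
q(24) + O*488 = -8 - 2538*488 = -8 - 1238544 = -1238552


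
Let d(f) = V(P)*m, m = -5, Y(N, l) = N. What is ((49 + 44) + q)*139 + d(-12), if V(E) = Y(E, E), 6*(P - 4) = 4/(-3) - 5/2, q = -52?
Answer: 204559/36 ≈ 5682.2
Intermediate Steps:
P = 121/36 (P = 4 + (4/(-3) - 5/2)/6 = 4 + (4*(-1/3) - 5*1/2)/6 = 4 + (-4/3 - 5/2)/6 = 4 + (1/6)*(-23/6) = 4 - 23/36 = 121/36 ≈ 3.3611)
V(E) = E
d(f) = -605/36 (d(f) = (121/36)*(-5) = -605/36)
((49 + 44) + q)*139 + d(-12) = ((49 + 44) - 52)*139 - 605/36 = (93 - 52)*139 - 605/36 = 41*139 - 605/36 = 5699 - 605/36 = 204559/36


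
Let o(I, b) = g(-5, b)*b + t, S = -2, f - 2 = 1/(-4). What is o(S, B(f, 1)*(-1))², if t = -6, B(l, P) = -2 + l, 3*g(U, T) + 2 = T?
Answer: 87025/2304 ≈ 37.771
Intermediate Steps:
g(U, T) = -⅔ + T/3
f = 7/4 (f = 2 + 1/(-4) = 2 - ¼ = 7/4 ≈ 1.7500)
o(I, b) = -6 + b*(-⅔ + b/3) (o(I, b) = (-⅔ + b/3)*b - 6 = b*(-⅔ + b/3) - 6 = -6 + b*(-⅔ + b/3))
o(S, B(f, 1)*(-1))² = (-6 + ((-2 + 7/4)*(-1))*(-2 + (-2 + 7/4)*(-1))/3)² = (-6 + (-¼*(-1))*(-2 - ¼*(-1))/3)² = (-6 + (⅓)*(¼)*(-2 + ¼))² = (-6 + (⅓)*(¼)*(-7/4))² = (-6 - 7/48)² = (-295/48)² = 87025/2304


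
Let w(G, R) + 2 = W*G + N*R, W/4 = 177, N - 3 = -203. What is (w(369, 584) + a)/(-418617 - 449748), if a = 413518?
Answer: -557968/868365 ≈ -0.64255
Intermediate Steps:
N = -200 (N = 3 - 203 = -200)
W = 708 (W = 4*177 = 708)
w(G, R) = -2 - 200*R + 708*G (w(G, R) = -2 + (708*G - 200*R) = -2 + (-200*R + 708*G) = -2 - 200*R + 708*G)
(w(369, 584) + a)/(-418617 - 449748) = ((-2 - 200*584 + 708*369) + 413518)/(-418617 - 449748) = ((-2 - 116800 + 261252) + 413518)/(-868365) = (144450 + 413518)*(-1/868365) = 557968*(-1/868365) = -557968/868365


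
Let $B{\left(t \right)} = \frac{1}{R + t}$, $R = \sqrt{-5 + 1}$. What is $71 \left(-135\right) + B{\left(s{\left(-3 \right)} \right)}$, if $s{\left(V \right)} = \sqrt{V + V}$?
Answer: $-9585 + i - \frac{i \sqrt{6}}{2} \approx -9585.0 - 0.22474 i$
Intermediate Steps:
$R = 2 i$ ($R = \sqrt{-4} = 2 i \approx 2.0 i$)
$s{\left(V \right)} = \sqrt{2} \sqrt{V}$ ($s{\left(V \right)} = \sqrt{2 V} = \sqrt{2} \sqrt{V}$)
$B{\left(t \right)} = \frac{1}{t + 2 i}$ ($B{\left(t \right)} = \frac{1}{2 i + t} = \frac{1}{t + 2 i}$)
$71 \left(-135\right) + B{\left(s{\left(-3 \right)} \right)} = 71 \left(-135\right) + \frac{1}{\sqrt{2} \sqrt{-3} + 2 i} = -9585 + \frac{1}{\sqrt{2} i \sqrt{3} + 2 i} = -9585 + \frac{1}{i \sqrt{6} + 2 i} = -9585 + \frac{1}{2 i + i \sqrt{6}}$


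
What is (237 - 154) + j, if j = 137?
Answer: 220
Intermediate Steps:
(237 - 154) + j = (237 - 154) + 137 = 83 + 137 = 220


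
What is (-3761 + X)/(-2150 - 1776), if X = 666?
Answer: 3095/3926 ≈ 0.78833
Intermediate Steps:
(-3761 + X)/(-2150 - 1776) = (-3761 + 666)/(-2150 - 1776) = -3095/(-3926) = -3095*(-1/3926) = 3095/3926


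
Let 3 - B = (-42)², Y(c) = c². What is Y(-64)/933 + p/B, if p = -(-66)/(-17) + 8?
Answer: 40852214/9310407 ≈ 4.3878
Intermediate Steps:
B = -1761 (B = 3 - 1*(-42)² = 3 - 1*1764 = 3 - 1764 = -1761)
p = 70/17 (p = -(-66)*(-1)/17 + 8 = -3*22/17 + 8 = -66/17 + 8 = 70/17 ≈ 4.1176)
Y(-64)/933 + p/B = (-64)²/933 + (70/17)/(-1761) = 4096*(1/933) + (70/17)*(-1/1761) = 4096/933 - 70/29937 = 40852214/9310407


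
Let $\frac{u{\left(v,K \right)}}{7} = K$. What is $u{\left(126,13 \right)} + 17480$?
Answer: $17571$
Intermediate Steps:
$u{\left(v,K \right)} = 7 K$
$u{\left(126,13 \right)} + 17480 = 7 \cdot 13 + 17480 = 91 + 17480 = 17571$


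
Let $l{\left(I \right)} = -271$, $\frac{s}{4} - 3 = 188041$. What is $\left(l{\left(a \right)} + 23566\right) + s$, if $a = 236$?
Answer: $775471$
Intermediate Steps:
$s = 752176$ ($s = 12 + 4 \cdot 188041 = 12 + 752164 = 752176$)
$\left(l{\left(a \right)} + 23566\right) + s = \left(-271 + 23566\right) + 752176 = 23295 + 752176 = 775471$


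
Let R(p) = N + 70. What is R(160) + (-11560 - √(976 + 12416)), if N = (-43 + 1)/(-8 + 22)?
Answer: -11493 - 12*√93 ≈ -11609.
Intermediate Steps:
N = -3 (N = -42/14 = -42*1/14 = -3)
R(p) = 67 (R(p) = -3 + 70 = 67)
R(160) + (-11560 - √(976 + 12416)) = 67 + (-11560 - √(976 + 12416)) = 67 + (-11560 - √13392) = 67 + (-11560 - 12*√93) = -11493 - 12*√93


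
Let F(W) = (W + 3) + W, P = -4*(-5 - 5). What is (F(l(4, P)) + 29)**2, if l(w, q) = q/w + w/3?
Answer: 26896/9 ≈ 2988.4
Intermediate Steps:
P = 40 (P = -4*(-10) = 40)
l(w, q) = w/3 + q/w (l(w, q) = q/w + w*(1/3) = q/w + w/3 = w/3 + q/w)
F(W) = 3 + 2*W (F(W) = (3 + W) + W = 3 + 2*W)
(F(l(4, P)) + 29)**2 = ((3 + 2*((1/3)*4 + 40/4)) + 29)**2 = ((3 + 2*(4/3 + 40*(1/4))) + 29)**2 = ((3 + 2*(4/3 + 10)) + 29)**2 = ((3 + 2*(34/3)) + 29)**2 = ((3 + 68/3) + 29)**2 = (77/3 + 29)**2 = (164/3)**2 = 26896/9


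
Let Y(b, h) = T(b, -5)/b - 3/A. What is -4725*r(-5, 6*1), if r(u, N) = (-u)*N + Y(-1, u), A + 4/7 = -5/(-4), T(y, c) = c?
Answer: -2745225/19 ≈ -1.4449e+5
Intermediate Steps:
A = 19/28 (A = -4/7 - 5/(-4) = -4/7 - 5*(-1/4) = -4/7 + 5/4 = 19/28 ≈ 0.67857)
Y(b, h) = -84/19 - 5/b (Y(b, h) = -5/b - 3/19/28 = -5/b - 3*28/19 = -5/b - 84/19 = -84/19 - 5/b)
r(u, N) = 11/19 - N*u (r(u, N) = (-u)*N + (-84/19 - 5/(-1)) = -N*u + (-84/19 - 5*(-1)) = -N*u + (-84/19 + 5) = -N*u + 11/19 = 11/19 - N*u)
-4725*r(-5, 6*1) = -4725*(11/19 - 1*6*1*(-5)) = -4725*(11/19 - 1*6*(-5)) = -4725*(11/19 + 30) = -4725*581/19 = -2745225/19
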